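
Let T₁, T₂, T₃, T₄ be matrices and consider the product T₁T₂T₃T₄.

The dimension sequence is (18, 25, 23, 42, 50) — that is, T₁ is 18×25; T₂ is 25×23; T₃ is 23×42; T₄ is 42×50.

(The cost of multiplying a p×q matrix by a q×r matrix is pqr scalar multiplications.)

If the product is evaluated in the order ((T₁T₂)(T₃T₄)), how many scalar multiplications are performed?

(T₁T₂): 18×25 by 25×23 → 18×23, cost 18·25·23 = 10350
(T₃T₄): 23×42 by 42×50 → 23×50, cost 23·42·50 = 48300
((T₁T₂)(T₃T₄)): 18×23 by 23×50 → 18×50, cost 18·23·50 = 20700; cumulative 79350
Total: 79350 scalar multiplications.

79350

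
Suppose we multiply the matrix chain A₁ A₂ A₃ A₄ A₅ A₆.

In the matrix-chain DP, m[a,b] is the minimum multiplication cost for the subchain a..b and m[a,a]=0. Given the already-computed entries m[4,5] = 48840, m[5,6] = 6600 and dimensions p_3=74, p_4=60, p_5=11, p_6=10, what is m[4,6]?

51000

m[4,6] = min over k∈[4,5] of m[4,k]+m[k+1,6]+p_{3}·p_k·p_{6}.
k=4: 0 + 6600 + 74·60·10 = 51000; k=5: 48840 + 0 + 74·11·10 = 56980.
Minimum: 51000 at k=4.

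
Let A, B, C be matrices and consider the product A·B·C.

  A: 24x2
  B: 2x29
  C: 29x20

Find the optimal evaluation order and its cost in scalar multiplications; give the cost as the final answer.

(A·(B·C)): cost 2120.
((A·B)·C): cost 15312.
Optimal: (A·(B·C)) with cost 2120.

2120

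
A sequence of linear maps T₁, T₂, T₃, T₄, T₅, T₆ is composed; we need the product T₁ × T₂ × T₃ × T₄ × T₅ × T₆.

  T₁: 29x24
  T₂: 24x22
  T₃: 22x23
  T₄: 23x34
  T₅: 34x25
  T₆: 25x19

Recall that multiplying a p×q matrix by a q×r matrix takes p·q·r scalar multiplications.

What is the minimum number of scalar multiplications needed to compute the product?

Adjacent pairs: T₁T₂ = 29·24·22 = 15312; T₂T₃ = 24·22·23 = 12144; T₃T₄ = 22·23·34 = 17204; T₄T₅ = 23·34·25 = 19550; T₅T₆ = 34·25·19 = 16150.
Length 3: T₁..T₃: k=1: 0+12144+29·24·23=28152; k=2: 15312+0+29·22·23=29986 → min 28152 | T₂..T₄: k=2: 0+17204+24·22·34=35156; k=3: 12144+0+24·23·34=30912 → min 30912 | T₃..T₅: k=3: 0+19550+22·23·25=32200; k=4: 17204+0+22·34·25=35904 → min 32200 | T₄..T₆: k=4: 0+16150+23·34·19=31008; k=5: 19550+0+23·25·19=30475 → min 30475.
Length 4: T₁..T₄: k=1: 0+30912+29·24·34=54576; k=2: 15312+17204+29·22·34=54208; k=3: 28152+0+29·23·34=50830 → min 50830 | T₂..T₅: k=2: 0+32200+24·22·25=45400; k=3: 12144+19550+24·23·25=45494; k=4: 30912+0+24·34·25=51312 → min 45400 | T₃..T₆: k=3: 0+30475+22·23·19=40089; k=4: 17204+16150+22·34·19=47566; k=5: 32200+0+22·25·19=42650 → min 40089.
Length 5: T₁..T₅: k=1: 0+45400+29·24·25=62800; k=2: 15312+32200+29·22·25=63462; k=3: 28152+19550+29·23·25=64377; k=4: 50830+0+29·34·25=75480 → min 62800 | T₂..T₆: k=2: 0+40089+24·22·19=50121; k=3: 12144+30475+24·23·19=53107; k=4: 30912+16150+24·34·19=62566; k=5: 45400+0+24·25·19=56800 → min 50121.
Length 6: T₁..T₆: k=1: 0+50121+29·24·19=63345; k=2: 15312+40089+29·22·19=67523; k=3: 28152+30475+29·23·19=71300; k=4: 50830+16150+29·34·19=85714; k=5: 62800+0+29·25·19=76575 → min 63345.
Optimal order: (T₁ × (T₂ × (T₃ × ((T₄ × T₅) × T₆)))) with cost 63345.

63345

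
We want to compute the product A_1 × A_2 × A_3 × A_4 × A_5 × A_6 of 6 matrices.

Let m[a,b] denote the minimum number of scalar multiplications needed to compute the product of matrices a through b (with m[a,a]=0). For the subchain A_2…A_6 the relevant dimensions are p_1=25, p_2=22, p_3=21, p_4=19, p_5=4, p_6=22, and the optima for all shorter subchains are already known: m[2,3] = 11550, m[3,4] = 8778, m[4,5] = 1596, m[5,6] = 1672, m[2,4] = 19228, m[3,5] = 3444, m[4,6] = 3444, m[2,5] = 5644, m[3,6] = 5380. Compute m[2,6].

7844

m[2,6] = min over k∈[2,5] of m[2,k]+m[k+1,6]+p_{1}·p_k·p_{6}.
k=2: 0 + 5380 + 25·22·22 = 17480; k=3: 11550 + 3444 + 25·21·22 = 26544; k=4: 19228 + 1672 + 25·19·22 = 31350; k=5: 5644 + 0 + 25·4·22 = 7844.
Minimum: 7844 at k=5.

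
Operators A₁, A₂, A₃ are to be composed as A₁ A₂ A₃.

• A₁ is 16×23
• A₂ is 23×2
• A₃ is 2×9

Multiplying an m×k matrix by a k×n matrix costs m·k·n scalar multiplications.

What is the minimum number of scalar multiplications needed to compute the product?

1024

Order (A₁ (A₂ A₃)): (A₂ A₃): 23×2 by 2×9 → 23×9, cost 23·2·9 = 414; (A₁ (A₂ A₃)): 16×23 by 23×9 → 16×9, cost 16·23·9 = 3312; cumulative 3726. Total 3726.
Order ((A₁ A₂) A₃): (A₁ A₂): 16×23 by 23×2 → 16×2, cost 16·23·2 = 736; ((A₁ A₂) A₃): 16×2 by 2×9 → 16×9, cost 16·2·9 = 288; cumulative 1024. Total 1024.
Minimum: 1024.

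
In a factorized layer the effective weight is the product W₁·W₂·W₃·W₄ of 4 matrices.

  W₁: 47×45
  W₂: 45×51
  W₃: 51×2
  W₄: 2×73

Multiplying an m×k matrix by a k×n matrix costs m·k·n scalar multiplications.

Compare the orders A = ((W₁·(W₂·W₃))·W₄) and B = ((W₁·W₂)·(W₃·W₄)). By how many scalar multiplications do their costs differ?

Order A = ((W₁·(W₂·W₃))·W₄): (W₂·W₃): 45×51 by 51×2 → 45×2, cost 45·51·2 = 4590; (W₁·(W₂·W₃)): 47×45 by 45×2 → 47×2, cost 47·45·2 = 4230; cumulative 8820; ((W₁·(W₂·W₃))·W₄): 47×2 by 2×73 → 47×73, cost 47·2·73 = 6862; cumulative 15682. Total 15682.
Order B = ((W₁·W₂)·(W₃·W₄)): (W₁·W₂): 47×45 by 45×51 → 47×51, cost 47·45·51 = 107865; (W₃·W₄): 51×2 by 2×73 → 51×73, cost 51·2·73 = 7446; ((W₁·W₂)·(W₃·W₄)): 47×51 by 51×73 → 47×73, cost 47·51·73 = 174981; cumulative 290292. Total 290292.
Difference: |15682 − 290292| = 274610.

274610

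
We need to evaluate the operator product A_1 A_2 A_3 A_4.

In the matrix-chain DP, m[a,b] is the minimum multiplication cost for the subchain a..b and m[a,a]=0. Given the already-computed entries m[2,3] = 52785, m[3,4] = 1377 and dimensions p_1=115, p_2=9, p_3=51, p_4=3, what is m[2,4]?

m[2,4] = min over k∈[2,3] of m[2,k]+m[k+1,4]+p_{1}·p_k·p_{4}.
k=2: 0 + 1377 + 115·9·3 = 4482; k=3: 52785 + 0 + 115·51·3 = 70380.
Minimum: 4482 at k=2.

4482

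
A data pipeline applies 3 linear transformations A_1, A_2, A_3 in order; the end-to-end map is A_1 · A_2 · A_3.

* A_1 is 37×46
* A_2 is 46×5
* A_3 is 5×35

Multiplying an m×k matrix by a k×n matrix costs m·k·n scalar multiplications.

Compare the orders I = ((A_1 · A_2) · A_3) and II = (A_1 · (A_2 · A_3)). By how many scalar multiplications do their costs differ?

52635

Order I = ((A_1 · A_2) · A_3): (A_1 · A_2): 37×46 by 46×5 → 37×5, cost 37·46·5 = 8510; ((A_1 · A_2) · A_3): 37×5 by 5×35 → 37×35, cost 37·5·35 = 6475; cumulative 14985. Total 14985.
Order II = (A_1 · (A_2 · A_3)): (A_2 · A_3): 46×5 by 5×35 → 46×35, cost 46·5·35 = 8050; (A_1 · (A_2 · A_3)): 37×46 by 46×35 → 37×35, cost 37·46·35 = 59570; cumulative 67620. Total 67620.
Difference: |14985 − 67620| = 52635.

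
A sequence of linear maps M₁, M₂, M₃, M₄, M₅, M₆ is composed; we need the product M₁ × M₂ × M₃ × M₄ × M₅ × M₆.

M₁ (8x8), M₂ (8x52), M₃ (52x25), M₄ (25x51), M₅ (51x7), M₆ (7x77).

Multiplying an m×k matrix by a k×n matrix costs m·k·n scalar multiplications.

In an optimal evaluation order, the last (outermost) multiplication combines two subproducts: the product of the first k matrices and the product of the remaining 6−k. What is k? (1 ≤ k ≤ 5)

5

Adjacent pairs: M₁M₂ = 8·8·52 = 3328; M₂M₃ = 8·52·25 = 10400; M₃M₄ = 52·25·51 = 66300; M₄M₅ = 25·51·7 = 8925; M₅M₆ = 51·7·77 = 27489.
Length 3: M₁..M₃: k=1: 0+10400+8·8·25=12000; k=2: 3328+0+8·52·25=13728 → min 12000 | M₂..M₄: k=2: 0+66300+8·52·51=87516; k=3: 10400+0+8·25·51=20600 → min 20600 | M₃..M₅: k=3: 0+8925+52·25·7=18025; k=4: 66300+0+52·51·7=84864 → min 18025 | M₄..M₆: k=4: 0+27489+25·51·77=125664; k=5: 8925+0+25·7·77=22400 → min 22400.
Length 4: M₁..M₄: k=1: 0+20600+8·8·51=23864; k=2: 3328+66300+8·52·51=90844; k=3: 12000+0+8·25·51=22200 → min 22200 | M₂..M₅: k=2: 0+18025+8·52·7=20937; k=3: 10400+8925+8·25·7=20725; k=4: 20600+0+8·51·7=23456 → min 20725 | M₃..M₆: k=3: 0+22400+52·25·77=122500; k=4: 66300+27489+52·51·77=297993; k=5: 18025+0+52·7·77=46053 → min 46053.
Length 5: M₁..M₅: k=1: 0+20725+8·8·7=21173; k=2: 3328+18025+8·52·7=24265; k=3: 12000+8925+8·25·7=22325; k=4: 22200+0+8·51·7=25056 → min 21173 | M₂..M₆: k=2: 0+46053+8·52·77=78085; k=3: 10400+22400+8·25·77=48200; k=4: 20600+27489+8·51·77=79505; k=5: 20725+0+8·7·77=25037 → min 25037.
Top-level splits: k=1: (M₁..M₁)·(M₂..M₆) → 0+25037+8·8·77 = 29965; k=2: (M₁..M₂)·(M₃..M₆) → 3328+46053+8·52·77 = 81413; k=3: (M₁..M₃)·(M₄..M₆) → 12000+22400+8·25·77 = 49800; k=4: (M₁..M₄)·(M₅..M₆) → 22200+27489+8·51·77 = 81105; k=5: (M₁..M₅)·(M₆..M₆) → 21173+0+8·7·77 = 25485.
Best split is after M₅, i.e. k = 5.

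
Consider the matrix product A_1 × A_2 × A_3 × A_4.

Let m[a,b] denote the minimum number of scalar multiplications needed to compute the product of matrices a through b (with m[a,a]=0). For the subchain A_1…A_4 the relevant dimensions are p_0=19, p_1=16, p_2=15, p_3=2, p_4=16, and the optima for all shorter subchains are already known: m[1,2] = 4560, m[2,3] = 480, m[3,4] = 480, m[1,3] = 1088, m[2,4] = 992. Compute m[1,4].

1696

m[1,4] = min over k∈[1,3] of m[1,k]+m[k+1,4]+p_{0}·p_k·p_{4}.
k=1: 0 + 992 + 19·16·16 = 5856; k=2: 4560 + 480 + 19·15·16 = 9600; k=3: 1088 + 0 + 19·2·16 = 1696.
Minimum: 1696 at k=3.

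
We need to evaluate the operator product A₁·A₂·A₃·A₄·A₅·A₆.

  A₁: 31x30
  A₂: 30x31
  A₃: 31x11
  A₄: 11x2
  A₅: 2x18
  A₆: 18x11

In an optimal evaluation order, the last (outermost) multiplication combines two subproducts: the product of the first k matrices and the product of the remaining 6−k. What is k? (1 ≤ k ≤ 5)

Adjacent pairs: A₁A₂ = 31·30·31 = 28830; A₂A₃ = 30·31·11 = 10230; A₃A₄ = 31·11·2 = 682; A₄A₅ = 11·2·18 = 396; A₅A₆ = 2·18·11 = 396.
Length 3: A₁..A₃: k=1: 0+10230+31·30·11=20460; k=2: 28830+0+31·31·11=39401 → min 20460 | A₂..A₄: k=2: 0+682+30·31·2=2542; k=3: 10230+0+30·11·2=10890 → min 2542 | A₃..A₅: k=3: 0+396+31·11·18=6534; k=4: 682+0+31·2·18=1798 → min 1798 | A₄..A₆: k=4: 0+396+11·2·11=638; k=5: 396+0+11·18·11=2574 → min 638.
Length 4: A₁..A₄: k=1: 0+2542+31·30·2=4402; k=2: 28830+682+31·31·2=31434; k=3: 20460+0+31·11·2=21142 → min 4402 | A₂..A₅: k=2: 0+1798+30·31·18=18538; k=3: 10230+396+30·11·18=16566; k=4: 2542+0+30·2·18=3622 → min 3622 | A₃..A₆: k=3: 0+638+31·11·11=4389; k=4: 682+396+31·2·11=1760; k=5: 1798+0+31·18·11=7936 → min 1760.
Length 5: A₁..A₅: k=1: 0+3622+31·30·18=20362; k=2: 28830+1798+31·31·18=47926; k=3: 20460+396+31·11·18=26994; k=4: 4402+0+31·2·18=5518 → min 5518 | A₂..A₆: k=2: 0+1760+30·31·11=11990; k=3: 10230+638+30·11·11=14498; k=4: 2542+396+30·2·11=3598; k=5: 3622+0+30·18·11=9562 → min 3598.
Top-level splits: k=1: (A₁..A₁)·(A₂..A₆) → 0+3598+31·30·11 = 13828; k=2: (A₁..A₂)·(A₃..A₆) → 28830+1760+31·31·11 = 41161; k=3: (A₁..A₃)·(A₄..A₆) → 20460+638+31·11·11 = 24849; k=4: (A₁..A₄)·(A₅..A₆) → 4402+396+31·2·11 = 5480; k=5: (A₁..A₅)·(A₆..A₆) → 5518+0+31·18·11 = 11656.
Best split is after A₄, i.e. k = 4.

4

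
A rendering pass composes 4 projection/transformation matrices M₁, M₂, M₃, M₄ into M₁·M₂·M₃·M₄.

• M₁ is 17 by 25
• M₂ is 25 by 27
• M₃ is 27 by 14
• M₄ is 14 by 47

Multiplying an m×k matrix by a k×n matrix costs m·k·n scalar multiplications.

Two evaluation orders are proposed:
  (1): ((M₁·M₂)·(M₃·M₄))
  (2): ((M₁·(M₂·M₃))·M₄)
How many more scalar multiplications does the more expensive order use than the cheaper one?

Order (1) = ((M₁·M₂)·(M₃·M₄)): (M₁·M₂): 17×25 by 25×27 → 17×27, cost 17·25·27 = 11475; (M₃·M₄): 27×14 by 14×47 → 27×47, cost 27·14·47 = 17766; ((M₁·M₂)·(M₃·M₄)): 17×27 by 27×47 → 17×47, cost 17·27·47 = 21573; cumulative 50814. Total 50814.
Order (2) = ((M₁·(M₂·M₃))·M₄): (M₂·M₃): 25×27 by 27×14 → 25×14, cost 25·27·14 = 9450; (M₁·(M₂·M₃)): 17×25 by 25×14 → 17×14, cost 17·25·14 = 5950; cumulative 15400; ((M₁·(M₂·M₃))·M₄): 17×14 by 14×47 → 17×47, cost 17·14·47 = 11186; cumulative 26586. Total 26586.
Difference: |50814 − 26586| = 24228.

24228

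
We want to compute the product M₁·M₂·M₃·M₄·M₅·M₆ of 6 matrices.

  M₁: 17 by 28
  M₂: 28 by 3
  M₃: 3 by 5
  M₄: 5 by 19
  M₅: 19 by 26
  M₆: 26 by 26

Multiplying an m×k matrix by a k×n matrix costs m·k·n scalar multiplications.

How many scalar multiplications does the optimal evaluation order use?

6549

Adjacent pairs: M₁M₂ = 17·28·3 = 1428; M₂M₃ = 28·3·5 = 420; M₃M₄ = 3·5·19 = 285; M₄M₅ = 5·19·26 = 2470; M₅M₆ = 19·26·26 = 12844.
Length 3: M₁..M₃: k=1: 0+420+17·28·5=2800; k=2: 1428+0+17·3·5=1683 → min 1683 | M₂..M₄: k=2: 0+285+28·3·19=1881; k=3: 420+0+28·5·19=3080 → min 1881 | M₃..M₅: k=3: 0+2470+3·5·26=2860; k=4: 285+0+3·19·26=1767 → min 1767 | M₄..M₆: k=4: 0+12844+5·19·26=15314; k=5: 2470+0+5·26·26=5850 → min 5850.
Length 4: M₁..M₄: k=1: 0+1881+17·28·19=10925; k=2: 1428+285+17·3·19=2682; k=3: 1683+0+17·5·19=3298 → min 2682 | M₂..M₅: k=2: 0+1767+28·3·26=3951; k=3: 420+2470+28·5·26=6530; k=4: 1881+0+28·19·26=15713 → min 3951 | M₃..M₆: k=3: 0+5850+3·5·26=6240; k=4: 285+12844+3·19·26=14611; k=5: 1767+0+3·26·26=3795 → min 3795.
Length 5: M₁..M₅: k=1: 0+3951+17·28·26=16327; k=2: 1428+1767+17·3·26=4521; k=3: 1683+2470+17·5·26=6363; k=4: 2682+0+17·19·26=11080 → min 4521 | M₂..M₆: k=2: 0+3795+28·3·26=5979; k=3: 420+5850+28·5·26=9910; k=4: 1881+12844+28·19·26=28557; k=5: 3951+0+28·26·26=22879 → min 5979.
Length 6: M₁..M₆: k=1: 0+5979+17·28·26=18355; k=2: 1428+3795+17·3·26=6549; k=3: 1683+5850+17·5·26=9743; k=4: 2682+12844+17·19·26=23924; k=5: 4521+0+17·26·26=16013 → min 6549.
Optimal order: ((M₁·M₂)·(((M₃·M₄)·M₅)·M₆)) with cost 6549.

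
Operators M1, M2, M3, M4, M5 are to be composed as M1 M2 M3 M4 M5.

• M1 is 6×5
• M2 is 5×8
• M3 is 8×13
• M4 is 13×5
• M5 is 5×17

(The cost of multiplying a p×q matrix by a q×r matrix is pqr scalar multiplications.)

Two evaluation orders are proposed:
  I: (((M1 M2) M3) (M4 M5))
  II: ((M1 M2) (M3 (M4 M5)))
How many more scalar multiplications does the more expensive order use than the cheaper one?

634

Order I = (((M1 M2) M3) (M4 M5)): (M1 M2): 6×5 by 5×8 → 6×8, cost 6·5·8 = 240; ((M1 M2) M3): 6×8 by 8×13 → 6×13, cost 6·8·13 = 624; cumulative 864; (M4 M5): 13×5 by 5×17 → 13×17, cost 13·5·17 = 1105; (((M1 M2) M3) (M4 M5)): 6×13 by 13×17 → 6×17, cost 6·13·17 = 1326; cumulative 3295. Total 3295.
Order II = ((M1 M2) (M3 (M4 M5))): (M1 M2): 6×5 by 5×8 → 6×8, cost 6·5·8 = 240; (M4 M5): 13×5 by 5×17 → 13×17, cost 13·5·17 = 1105; (M3 (M4 M5)): 8×13 by 13×17 → 8×17, cost 8·13·17 = 1768; cumulative 2873; ((M1 M2) (M3 (M4 M5))): 6×8 by 8×17 → 6×17, cost 6·8·17 = 816; cumulative 3929. Total 3929.
Difference: |3295 − 3929| = 634.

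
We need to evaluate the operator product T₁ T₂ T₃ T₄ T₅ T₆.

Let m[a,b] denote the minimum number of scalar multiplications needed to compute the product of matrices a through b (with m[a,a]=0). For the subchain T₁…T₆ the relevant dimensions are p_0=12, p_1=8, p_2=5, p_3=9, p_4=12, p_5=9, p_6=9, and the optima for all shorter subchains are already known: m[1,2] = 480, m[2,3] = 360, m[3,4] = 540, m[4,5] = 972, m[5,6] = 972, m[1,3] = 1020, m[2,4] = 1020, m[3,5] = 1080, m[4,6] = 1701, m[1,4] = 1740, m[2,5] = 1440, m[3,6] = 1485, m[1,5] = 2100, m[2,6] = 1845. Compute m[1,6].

2505

m[1,6] = min over k∈[1,5] of m[1,k]+m[k+1,6]+p_{0}·p_k·p_{6}.
k=1: 0 + 1845 + 12·8·9 = 2709; k=2: 480 + 1485 + 12·5·9 = 2505; k=3: 1020 + 1701 + 12·9·9 = 3693; k=4: 1740 + 972 + 12·12·9 = 4008; k=5: 2100 + 0 + 12·9·9 = 3072.
Minimum: 2505 at k=2.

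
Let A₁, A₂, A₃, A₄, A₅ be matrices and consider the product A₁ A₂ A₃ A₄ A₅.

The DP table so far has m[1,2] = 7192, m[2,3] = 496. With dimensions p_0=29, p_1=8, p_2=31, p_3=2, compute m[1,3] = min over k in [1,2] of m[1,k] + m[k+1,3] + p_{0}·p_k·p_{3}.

960

m[1,3] = min over k∈[1,2] of m[1,k]+m[k+1,3]+p_{0}·p_k·p_{3}.
k=1: 0 + 496 + 29·8·2 = 960; k=2: 7192 + 0 + 29·31·2 = 8990.
Minimum: 960 at k=1.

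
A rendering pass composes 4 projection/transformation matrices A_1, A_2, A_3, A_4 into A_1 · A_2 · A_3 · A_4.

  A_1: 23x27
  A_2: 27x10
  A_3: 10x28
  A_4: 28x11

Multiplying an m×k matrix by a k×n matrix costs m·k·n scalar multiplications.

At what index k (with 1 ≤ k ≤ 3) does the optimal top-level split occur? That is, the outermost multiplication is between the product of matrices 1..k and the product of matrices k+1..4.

2

Adjacent pairs: A_1A_2 = 23·27·10 = 6210; A_2A_3 = 27·10·28 = 7560; A_3A_4 = 10·28·11 = 3080.
Length 3: A_1..A_3: k=1: 0+7560+23·27·28=24948; k=2: 6210+0+23·10·28=12650 → min 12650 | A_2..A_4: k=2: 0+3080+27·10·11=6050; k=3: 7560+0+27·28·11=15876 → min 6050.
Top-level splits: k=1: (A_1..A_1)·(A_2..A_4) → 0+6050+23·27·11 = 12881; k=2: (A_1..A_2)·(A_3..A_4) → 6210+3080+23·10·11 = 11820; k=3: (A_1..A_3)·(A_4..A_4) → 12650+0+23·28·11 = 19734.
Best split is after A_2, i.e. k = 2.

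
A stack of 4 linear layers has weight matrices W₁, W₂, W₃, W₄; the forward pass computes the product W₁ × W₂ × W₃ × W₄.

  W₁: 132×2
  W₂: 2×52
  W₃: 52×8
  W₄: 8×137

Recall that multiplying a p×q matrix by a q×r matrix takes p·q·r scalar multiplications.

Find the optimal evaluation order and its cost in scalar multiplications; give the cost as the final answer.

39192

Adjacent pairs: W₁W₂ = 132·2·52 = 13728; W₂W₃ = 2·52·8 = 832; W₃W₄ = 52·8·137 = 56992.
Length 3: W₁..W₃: k=1: 0+832+132·2·8=2944; k=2: 13728+0+132·52·8=68640 → min 2944 | W₂..W₄: k=2: 0+56992+2·52·137=71240; k=3: 832+0+2·8·137=3024 → min 3024.
Length 4: W₁..W₄: k=1: 0+3024+132·2·137=39192; k=2: 13728+56992+132·52·137=1011088; k=3: 2944+0+132·8·137=147616 → min 39192.
Optimal parenthesization: (W₁ × ((W₂ × W₃) × W₄)) with cost 39192.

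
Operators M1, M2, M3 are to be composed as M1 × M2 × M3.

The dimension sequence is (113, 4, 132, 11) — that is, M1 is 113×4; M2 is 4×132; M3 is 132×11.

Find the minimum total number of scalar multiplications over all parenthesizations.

10780

Order (M1 × (M2 × M3)): (M2 × M3): 4×132 by 132×11 → 4×11, cost 4·132·11 = 5808; (M1 × (M2 × M3)): 113×4 by 4×11 → 113×11, cost 113·4·11 = 4972; cumulative 10780. Total 10780.
Order ((M1 × M2) × M3): (M1 × M2): 113×4 by 4×132 → 113×132, cost 113·4·132 = 59664; ((M1 × M2) × M3): 113×132 by 132×11 → 113×11, cost 113·132·11 = 164076; cumulative 223740. Total 223740.
Minimum: 10780.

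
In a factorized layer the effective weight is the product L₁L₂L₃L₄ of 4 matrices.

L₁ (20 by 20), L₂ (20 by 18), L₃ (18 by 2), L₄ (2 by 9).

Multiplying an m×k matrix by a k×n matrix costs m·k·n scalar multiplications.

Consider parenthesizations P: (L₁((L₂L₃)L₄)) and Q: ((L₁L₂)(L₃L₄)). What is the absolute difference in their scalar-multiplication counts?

6084

Order P = (L₁((L₂L₃)L₄)): (L₂L₃): 20×18 by 18×2 → 20×2, cost 20·18·2 = 720; ((L₂L₃)L₄): 20×2 by 2×9 → 20×9, cost 20·2·9 = 360; cumulative 1080; (L₁((L₂L₃)L₄)): 20×20 by 20×9 → 20×9, cost 20·20·9 = 3600; cumulative 4680. Total 4680.
Order Q = ((L₁L₂)(L₃L₄)): (L₁L₂): 20×20 by 20×18 → 20×18, cost 20·20·18 = 7200; (L₃L₄): 18×2 by 2×9 → 18×9, cost 18·2·9 = 324; ((L₁L₂)(L₃L₄)): 20×18 by 18×9 → 20×9, cost 20·18·9 = 3240; cumulative 10764. Total 10764.
Difference: |4680 − 10764| = 6084.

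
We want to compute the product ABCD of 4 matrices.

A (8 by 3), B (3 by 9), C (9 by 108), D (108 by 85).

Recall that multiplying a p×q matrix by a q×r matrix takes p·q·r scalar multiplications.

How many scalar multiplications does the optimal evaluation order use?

Adjacent pairs: AB = 8·3·9 = 216; BC = 3·9·108 = 2916; CD = 9·108·85 = 82620.
Length 3: A..C: k=1: 0+2916+8·3·108=5508; k=2: 216+0+8·9·108=7992 → min 5508 | B..D: k=2: 0+82620+3·9·85=84915; k=3: 2916+0+3·108·85=30456 → min 30456.
Length 4: A..D: k=1: 0+30456+8·3·85=32496; k=2: 216+82620+8·9·85=88956; k=3: 5508+0+8·108·85=78948 → min 32496.
Optimal order: (A((BC)D)) with cost 32496.

32496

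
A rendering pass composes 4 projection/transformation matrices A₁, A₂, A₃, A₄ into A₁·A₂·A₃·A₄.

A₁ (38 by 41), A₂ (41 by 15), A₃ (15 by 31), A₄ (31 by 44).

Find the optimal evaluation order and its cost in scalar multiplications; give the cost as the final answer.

Adjacent pairs: A₁A₂ = 38·41·15 = 23370; A₂A₃ = 41·15·31 = 19065; A₃A₄ = 15·31·44 = 20460.
Length 3: A₁..A₃: k=1: 0+19065+38·41·31=67363; k=2: 23370+0+38·15·31=41040 → min 41040 | A₂..A₄: k=2: 0+20460+41·15·44=47520; k=3: 19065+0+41·31·44=74989 → min 47520.
Length 4: A₁..A₄: k=1: 0+47520+38·41·44=116072; k=2: 23370+20460+38·15·44=68910; k=3: 41040+0+38·31·44=92872 → min 68910.
Optimal parenthesization: ((A₁·A₂)·(A₃·A₄)) with cost 68910.

68910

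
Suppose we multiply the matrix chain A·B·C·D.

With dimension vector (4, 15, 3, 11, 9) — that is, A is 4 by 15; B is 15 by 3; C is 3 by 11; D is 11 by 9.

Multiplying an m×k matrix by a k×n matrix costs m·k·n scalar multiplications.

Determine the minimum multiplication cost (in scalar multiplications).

585

Adjacent pairs: AB = 4·15·3 = 180; BC = 15·3·11 = 495; CD = 3·11·9 = 297.
Length 3: A..C: k=1: 0+495+4·15·11=1155; k=2: 180+0+4·3·11=312 → min 312 | B..D: k=2: 0+297+15·3·9=702; k=3: 495+0+15·11·9=1980 → min 702.
Length 4: A..D: k=1: 0+702+4·15·9=1242; k=2: 180+297+4·3·9=585; k=3: 312+0+4·11·9=708 → min 585.
Optimal order: ((A·B)·(C·D)) with cost 585.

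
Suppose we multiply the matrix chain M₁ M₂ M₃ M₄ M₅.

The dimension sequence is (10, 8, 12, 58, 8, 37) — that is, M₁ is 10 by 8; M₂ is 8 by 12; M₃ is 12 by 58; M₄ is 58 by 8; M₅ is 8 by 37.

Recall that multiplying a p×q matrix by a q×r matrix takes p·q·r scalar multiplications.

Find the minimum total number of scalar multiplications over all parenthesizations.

Adjacent pairs: M₁M₂ = 10·8·12 = 960; M₂M₃ = 8·12·58 = 5568; M₃M₄ = 12·58·8 = 5568; M₄M₅ = 58·8·37 = 17168.
Length 3: M₁..M₃: k=1: 0+5568+10·8·58=10208; k=2: 960+0+10·12·58=7920 → min 7920 | M₂..M₄: k=2: 0+5568+8·12·8=6336; k=3: 5568+0+8·58·8=9280 → min 6336 | M₃..M₅: k=3: 0+17168+12·58·37=42920; k=4: 5568+0+12·8·37=9120 → min 9120.
Length 4: M₁..M₄: k=1: 0+6336+10·8·8=6976; k=2: 960+5568+10·12·8=7488; k=3: 7920+0+10·58·8=12560 → min 6976 | M₂..M₅: k=2: 0+9120+8·12·37=12672; k=3: 5568+17168+8·58·37=39904; k=4: 6336+0+8·8·37=8704 → min 8704.
Length 5: M₁..M₅: k=1: 0+8704+10·8·37=11664; k=2: 960+9120+10·12·37=14520; k=3: 7920+17168+10·58·37=46548; k=4: 6976+0+10·8·37=9936 → min 9936.
Optimal order: ((M₁ (M₂ (M₃ M₄))) M₅) with cost 9936.

9936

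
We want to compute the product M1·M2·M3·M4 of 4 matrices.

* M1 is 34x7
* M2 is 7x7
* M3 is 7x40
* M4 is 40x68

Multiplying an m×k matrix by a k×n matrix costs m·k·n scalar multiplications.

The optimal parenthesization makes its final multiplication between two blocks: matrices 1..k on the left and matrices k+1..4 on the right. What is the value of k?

Adjacent pairs: M1M2 = 34·7·7 = 1666; M2M3 = 7·7·40 = 1960; M3M4 = 7·40·68 = 19040.
Length 3: M1..M3: k=1: 0+1960+34·7·40=11480; k=2: 1666+0+34·7·40=11186 → min 11186 | M2..M4: k=2: 0+19040+7·7·68=22372; k=3: 1960+0+7·40·68=21000 → min 21000.
Top-level splits: k=1: (M1..M1)·(M2..M4) → 0+21000+34·7·68 = 37184; k=2: (M1..M2)·(M3..M4) → 1666+19040+34·7·68 = 36890; k=3: (M1..M3)·(M4..M4) → 11186+0+34·40·68 = 103666.
Best split is after M2, i.e. k = 2.

2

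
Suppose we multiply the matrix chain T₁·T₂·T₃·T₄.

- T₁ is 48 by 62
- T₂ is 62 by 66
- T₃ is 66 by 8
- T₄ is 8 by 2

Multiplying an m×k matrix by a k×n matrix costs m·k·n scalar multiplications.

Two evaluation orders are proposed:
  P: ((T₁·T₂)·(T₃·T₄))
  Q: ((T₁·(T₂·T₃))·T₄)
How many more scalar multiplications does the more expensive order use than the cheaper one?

146496

Order P = ((T₁·T₂)·(T₃·T₄)): (T₁·T₂): 48×62 by 62×66 → 48×66, cost 48·62·66 = 196416; (T₃·T₄): 66×8 by 8×2 → 66×2, cost 66·8·2 = 1056; ((T₁·T₂)·(T₃·T₄)): 48×66 by 66×2 → 48×2, cost 48·66·2 = 6336; cumulative 203808. Total 203808.
Order Q = ((T₁·(T₂·T₃))·T₄): (T₂·T₃): 62×66 by 66×8 → 62×8, cost 62·66·8 = 32736; (T₁·(T₂·T₃)): 48×62 by 62×8 → 48×8, cost 48·62·8 = 23808; cumulative 56544; ((T₁·(T₂·T₃))·T₄): 48×8 by 8×2 → 48×2, cost 48·8·2 = 768; cumulative 57312. Total 57312.
Difference: |203808 − 57312| = 146496.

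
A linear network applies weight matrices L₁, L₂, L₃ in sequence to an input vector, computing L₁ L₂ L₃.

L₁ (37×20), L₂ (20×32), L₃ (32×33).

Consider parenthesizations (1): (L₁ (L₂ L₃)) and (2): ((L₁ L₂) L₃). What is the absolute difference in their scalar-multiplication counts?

Order (1) = (L₁ (L₂ L₃)): (L₂ L₃): 20×32 by 32×33 → 20×33, cost 20·32·33 = 21120; (L₁ (L₂ L₃)): 37×20 by 20×33 → 37×33, cost 37·20·33 = 24420; cumulative 45540. Total 45540.
Order (2) = ((L₁ L₂) L₃): (L₁ L₂): 37×20 by 20×32 → 37×32, cost 37·20·32 = 23680; ((L₁ L₂) L₃): 37×32 by 32×33 → 37×33, cost 37·32·33 = 39072; cumulative 62752. Total 62752.
Difference: |45540 − 62752| = 17212.

17212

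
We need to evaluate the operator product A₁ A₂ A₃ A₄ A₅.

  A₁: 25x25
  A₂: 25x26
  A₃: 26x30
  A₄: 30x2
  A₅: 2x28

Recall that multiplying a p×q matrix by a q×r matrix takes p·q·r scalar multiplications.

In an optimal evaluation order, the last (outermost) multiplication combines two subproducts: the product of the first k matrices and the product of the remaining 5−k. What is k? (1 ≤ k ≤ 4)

4

Adjacent pairs: A₁A₂ = 25·25·26 = 16250; A₂A₃ = 25·26·30 = 19500; A₃A₄ = 26·30·2 = 1560; A₄A₅ = 30·2·28 = 1680.
Length 3: A₁..A₃: k=1: 0+19500+25·25·30=38250; k=2: 16250+0+25·26·30=35750 → min 35750 | A₂..A₄: k=2: 0+1560+25·26·2=2860; k=3: 19500+0+25·30·2=21000 → min 2860 | A₃..A₅: k=3: 0+1680+26·30·28=23520; k=4: 1560+0+26·2·28=3016 → min 3016.
Length 4: A₁..A₄: k=1: 0+2860+25·25·2=4110; k=2: 16250+1560+25·26·2=19110; k=3: 35750+0+25·30·2=37250 → min 4110 | A₂..A₅: k=2: 0+3016+25·26·28=21216; k=3: 19500+1680+25·30·28=42180; k=4: 2860+0+25·2·28=4260 → min 4260.
Top-level splits: k=1: (A₁..A₁)·(A₂..A₅) → 0+4260+25·25·28 = 21760; k=2: (A₁..A₂)·(A₃..A₅) → 16250+3016+25·26·28 = 37466; k=3: (A₁..A₃)·(A₄..A₅) → 35750+1680+25·30·28 = 58430; k=4: (A₁..A₄)·(A₅..A₅) → 4110+0+25·2·28 = 5510.
Best split is after A₄, i.e. k = 4.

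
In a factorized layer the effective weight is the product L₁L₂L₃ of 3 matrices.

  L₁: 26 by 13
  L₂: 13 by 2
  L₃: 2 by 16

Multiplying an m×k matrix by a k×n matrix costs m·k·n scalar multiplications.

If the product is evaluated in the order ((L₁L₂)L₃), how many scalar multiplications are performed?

(L₁L₂): 26×13 by 13×2 → 26×2, cost 26·13·2 = 676
((L₁L₂)L₃): 26×2 by 2×16 → 26×16, cost 26·2·16 = 832; cumulative 1508
Total: 1508 scalar multiplications.

1508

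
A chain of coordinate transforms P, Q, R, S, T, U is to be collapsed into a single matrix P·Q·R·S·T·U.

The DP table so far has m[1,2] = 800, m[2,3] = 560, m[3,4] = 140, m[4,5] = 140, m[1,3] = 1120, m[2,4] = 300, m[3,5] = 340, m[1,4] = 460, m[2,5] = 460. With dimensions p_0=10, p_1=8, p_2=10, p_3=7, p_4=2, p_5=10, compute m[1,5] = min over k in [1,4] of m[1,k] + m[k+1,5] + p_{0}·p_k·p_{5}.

m[1,5] = min over k∈[1,4] of m[1,k]+m[k+1,5]+p_{0}·p_k·p_{5}.
k=1: 0 + 460 + 10·8·10 = 1260; k=2: 800 + 340 + 10·10·10 = 2140; k=3: 1120 + 140 + 10·7·10 = 1960; k=4: 460 + 0 + 10·2·10 = 660.
Minimum: 660 at k=4.

660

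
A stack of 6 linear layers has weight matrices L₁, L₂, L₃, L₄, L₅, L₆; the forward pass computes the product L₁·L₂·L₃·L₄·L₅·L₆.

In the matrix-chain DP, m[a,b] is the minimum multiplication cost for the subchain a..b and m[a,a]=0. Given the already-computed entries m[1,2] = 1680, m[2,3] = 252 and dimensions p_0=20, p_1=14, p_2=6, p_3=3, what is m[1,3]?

m[1,3] = min over k∈[1,2] of m[1,k]+m[k+1,3]+p_{0}·p_k·p_{3}.
k=1: 0 + 252 + 20·14·3 = 1092; k=2: 1680 + 0 + 20·6·3 = 2040.
Minimum: 1092 at k=1.

1092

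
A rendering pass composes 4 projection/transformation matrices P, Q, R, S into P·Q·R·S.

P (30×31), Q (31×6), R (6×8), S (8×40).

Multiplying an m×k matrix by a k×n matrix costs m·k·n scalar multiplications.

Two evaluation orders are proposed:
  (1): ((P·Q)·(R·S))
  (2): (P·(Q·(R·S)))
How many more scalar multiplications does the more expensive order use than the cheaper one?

Order (1) = ((P·Q)·(R·S)): (P·Q): 30×31 by 31×6 → 30×6, cost 30·31·6 = 5580; (R·S): 6×8 by 8×40 → 6×40, cost 6·8·40 = 1920; ((P·Q)·(R·S)): 30×6 by 6×40 → 30×40, cost 30·6·40 = 7200; cumulative 14700. Total 14700.
Order (2) = (P·(Q·(R·S))): (R·S): 6×8 by 8×40 → 6×40, cost 6·8·40 = 1920; (Q·(R·S)): 31×6 by 6×40 → 31×40, cost 31·6·40 = 7440; cumulative 9360; (P·(Q·(R·S))): 30×31 by 31×40 → 30×40, cost 30·31·40 = 37200; cumulative 46560. Total 46560.
Difference: |14700 − 46560| = 31860.

31860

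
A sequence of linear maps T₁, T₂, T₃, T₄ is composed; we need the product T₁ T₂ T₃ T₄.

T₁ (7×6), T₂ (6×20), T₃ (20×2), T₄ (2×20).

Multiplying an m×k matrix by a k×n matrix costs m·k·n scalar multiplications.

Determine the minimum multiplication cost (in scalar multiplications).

604

Adjacent pairs: T₁T₂ = 7·6·20 = 840; T₂T₃ = 6·20·2 = 240; T₃T₄ = 20·2·20 = 800.
Length 3: T₁..T₃: k=1: 0+240+7·6·2=324; k=2: 840+0+7·20·2=1120 → min 324 | T₂..T₄: k=2: 0+800+6·20·20=3200; k=3: 240+0+6·2·20=480 → min 480.
Length 4: T₁..T₄: k=1: 0+480+7·6·20=1320; k=2: 840+800+7·20·20=4440; k=3: 324+0+7·2·20=604 → min 604.
Optimal order: ((T₁ (T₂ T₃)) T₄) with cost 604.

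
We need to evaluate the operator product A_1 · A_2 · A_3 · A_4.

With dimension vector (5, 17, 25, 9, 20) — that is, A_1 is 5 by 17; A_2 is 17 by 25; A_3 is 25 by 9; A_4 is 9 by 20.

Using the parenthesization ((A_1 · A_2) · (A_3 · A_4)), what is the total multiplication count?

(A_1 · A_2): 5×17 by 17×25 → 5×25, cost 5·17·25 = 2125
(A_3 · A_4): 25×9 by 9×20 → 25×20, cost 25·9·20 = 4500
((A_1 · A_2) · (A_3 · A_4)): 5×25 by 25×20 → 5×20, cost 5·25·20 = 2500; cumulative 9125
Total: 9125 scalar multiplications.

9125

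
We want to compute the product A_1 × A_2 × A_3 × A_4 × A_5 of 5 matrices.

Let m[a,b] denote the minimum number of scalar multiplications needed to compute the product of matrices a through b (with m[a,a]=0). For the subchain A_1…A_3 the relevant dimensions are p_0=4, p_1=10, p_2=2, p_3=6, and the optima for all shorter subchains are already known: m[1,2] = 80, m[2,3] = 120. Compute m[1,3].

m[1,3] = min over k∈[1,2] of m[1,k]+m[k+1,3]+p_{0}·p_k·p_{3}.
k=1: 0 + 120 + 4·10·6 = 360; k=2: 80 + 0 + 4·2·6 = 128.
Minimum: 128 at k=2.

128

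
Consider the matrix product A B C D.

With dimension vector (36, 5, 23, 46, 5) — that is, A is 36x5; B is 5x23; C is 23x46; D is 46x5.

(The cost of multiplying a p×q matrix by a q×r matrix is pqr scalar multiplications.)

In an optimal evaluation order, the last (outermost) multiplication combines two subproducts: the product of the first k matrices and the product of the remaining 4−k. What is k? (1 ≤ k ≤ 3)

Adjacent pairs: AB = 36·5·23 = 4140; BC = 5·23·46 = 5290; CD = 23·46·5 = 5290.
Length 3: A..C: k=1: 0+5290+36·5·46=13570; k=2: 4140+0+36·23·46=42228 → min 13570 | B..D: k=2: 0+5290+5·23·5=5865; k=3: 5290+0+5·46·5=6440 → min 5865.
Top-level splits: k=1: (A..A)·(B..D) → 0+5865+36·5·5 = 6765; k=2: (A..B)·(C..D) → 4140+5290+36·23·5 = 13570; k=3: (A..C)·(D..D) → 13570+0+36·46·5 = 21850.
Best split is after A, i.e. k = 1.

1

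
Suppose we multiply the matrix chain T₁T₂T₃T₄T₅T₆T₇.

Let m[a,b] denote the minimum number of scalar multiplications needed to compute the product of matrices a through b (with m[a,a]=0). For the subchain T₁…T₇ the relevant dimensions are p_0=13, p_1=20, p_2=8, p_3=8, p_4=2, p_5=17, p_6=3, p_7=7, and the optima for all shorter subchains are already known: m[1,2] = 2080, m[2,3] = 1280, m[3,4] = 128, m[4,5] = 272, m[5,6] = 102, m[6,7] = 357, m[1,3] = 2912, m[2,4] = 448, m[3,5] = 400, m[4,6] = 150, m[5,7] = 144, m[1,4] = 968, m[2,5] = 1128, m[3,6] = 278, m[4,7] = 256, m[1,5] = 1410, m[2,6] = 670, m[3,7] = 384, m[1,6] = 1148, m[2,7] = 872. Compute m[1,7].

m[1,7] = min over k∈[1,6] of m[1,k]+m[k+1,7]+p_{0}·p_k·p_{7}.
k=1: 0 + 872 + 13·20·7 = 2692; k=2: 2080 + 384 + 13·8·7 = 3192; k=3: 2912 + 256 + 13·8·7 = 3896; k=4: 968 + 144 + 13·2·7 = 1294; k=5: 1410 + 357 + 13·17·7 = 3314; k=6: 1148 + 0 + 13·3·7 = 1421.
Minimum: 1294 at k=4.

1294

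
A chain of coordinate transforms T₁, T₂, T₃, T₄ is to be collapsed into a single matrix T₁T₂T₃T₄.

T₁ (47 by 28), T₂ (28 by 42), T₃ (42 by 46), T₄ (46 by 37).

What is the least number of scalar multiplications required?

Adjacent pairs: T₁T₂ = 47·28·42 = 55272; T₂T₃ = 28·42·46 = 54096; T₃T₄ = 42·46·37 = 71484.
Length 3: T₁..T₃: k=1: 0+54096+47·28·46=114632; k=2: 55272+0+47·42·46=146076 → min 114632 | T₂..T₄: k=2: 0+71484+28·42·37=114996; k=3: 54096+0+28·46·37=101752 → min 101752.
Length 4: T₁..T₄: k=1: 0+101752+47·28·37=150444; k=2: 55272+71484+47·42·37=199794; k=3: 114632+0+47·46·37=194626 → min 150444.
Optimal order: (T₁((T₂T₃)T₄)) with cost 150444.

150444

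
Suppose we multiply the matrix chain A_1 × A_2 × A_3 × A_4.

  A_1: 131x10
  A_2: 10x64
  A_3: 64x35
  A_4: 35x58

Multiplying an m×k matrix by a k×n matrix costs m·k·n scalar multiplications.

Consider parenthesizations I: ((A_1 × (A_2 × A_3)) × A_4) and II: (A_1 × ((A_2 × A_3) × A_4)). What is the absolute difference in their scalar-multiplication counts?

Order I = ((A_1 × (A_2 × A_3)) × A_4): (A_2 × A_3): 10×64 by 64×35 → 10×35, cost 10·64·35 = 22400; (A_1 × (A_2 × A_3)): 131×10 by 10×35 → 131×35, cost 131·10·35 = 45850; cumulative 68250; ((A_1 × (A_2 × A_3)) × A_4): 131×35 by 35×58 → 131×58, cost 131·35·58 = 265930; cumulative 334180. Total 334180.
Order II = (A_1 × ((A_2 × A_3) × A_4)): (A_2 × A_3): 10×64 by 64×35 → 10×35, cost 10·64·35 = 22400; ((A_2 × A_3) × A_4): 10×35 by 35×58 → 10×58, cost 10·35·58 = 20300; cumulative 42700; (A_1 × ((A_2 × A_3) × A_4)): 131×10 by 10×58 → 131×58, cost 131·10·58 = 75980; cumulative 118680. Total 118680.
Difference: |334180 − 118680| = 215500.

215500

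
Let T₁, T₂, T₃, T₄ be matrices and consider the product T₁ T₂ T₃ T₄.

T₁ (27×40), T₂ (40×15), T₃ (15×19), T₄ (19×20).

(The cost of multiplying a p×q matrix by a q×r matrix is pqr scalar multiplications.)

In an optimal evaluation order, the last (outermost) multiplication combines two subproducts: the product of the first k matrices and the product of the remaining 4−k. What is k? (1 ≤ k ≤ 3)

Adjacent pairs: T₁T₂ = 27·40·15 = 16200; T₂T₃ = 40·15·19 = 11400; T₃T₄ = 15·19·20 = 5700.
Length 3: T₁..T₃: k=1: 0+11400+27·40·19=31920; k=2: 16200+0+27·15·19=23895 → min 23895 | T₂..T₄: k=2: 0+5700+40·15·20=17700; k=3: 11400+0+40·19·20=26600 → min 17700.
Top-level splits: k=1: (T₁..T₁)·(T₂..T₄) → 0+17700+27·40·20 = 39300; k=2: (T₁..T₂)·(T₃..T₄) → 16200+5700+27·15·20 = 30000; k=3: (T₁..T₃)·(T₄..T₄) → 23895+0+27·19·20 = 34155.
Best split is after T₂, i.e. k = 2.

2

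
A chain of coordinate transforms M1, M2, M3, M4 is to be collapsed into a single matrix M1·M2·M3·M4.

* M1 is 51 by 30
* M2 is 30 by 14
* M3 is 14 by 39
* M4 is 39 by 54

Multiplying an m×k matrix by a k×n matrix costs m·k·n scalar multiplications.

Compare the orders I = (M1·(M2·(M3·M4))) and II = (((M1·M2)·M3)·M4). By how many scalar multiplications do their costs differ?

Order I = (M1·(M2·(M3·M4))): (M3·M4): 14×39 by 39×54 → 14×54, cost 14·39·54 = 29484; (M2·(M3·M4)): 30×14 by 14×54 → 30×54, cost 30·14·54 = 22680; cumulative 52164; (M1·(M2·(M3·M4))): 51×30 by 30×54 → 51×54, cost 51·30·54 = 82620; cumulative 134784. Total 134784.
Order II = (((M1·M2)·M3)·M4): (M1·M2): 51×30 by 30×14 → 51×14, cost 51·30·14 = 21420; ((M1·M2)·M3): 51×14 by 14×39 → 51×39, cost 51·14·39 = 27846; cumulative 49266; (((M1·M2)·M3)·M4): 51×39 by 39×54 → 51×54, cost 51·39·54 = 107406; cumulative 156672. Total 156672.
Difference: |134784 − 156672| = 21888.

21888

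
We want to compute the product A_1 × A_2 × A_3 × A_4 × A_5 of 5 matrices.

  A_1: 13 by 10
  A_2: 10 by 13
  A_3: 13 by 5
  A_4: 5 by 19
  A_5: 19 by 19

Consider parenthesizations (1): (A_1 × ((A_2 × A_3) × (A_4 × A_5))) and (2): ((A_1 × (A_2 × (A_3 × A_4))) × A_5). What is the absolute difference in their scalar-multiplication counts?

4993

Order (1) = (A_1 × ((A_2 × A_3) × (A_4 × A_5))): (A_2 × A_3): 10×13 by 13×5 → 10×5, cost 10·13·5 = 650; (A_4 × A_5): 5×19 by 19×19 → 5×19, cost 5·19·19 = 1805; ((A_2 × A_3) × (A_4 × A_5)): 10×5 by 5×19 → 10×19, cost 10·5·19 = 950; cumulative 3405; (A_1 × ((A_2 × A_3) × (A_4 × A_5))): 13×10 by 10×19 → 13×19, cost 13·10·19 = 2470; cumulative 5875. Total 5875.
Order (2) = ((A_1 × (A_2 × (A_3 × A_4))) × A_5): (A_3 × A_4): 13×5 by 5×19 → 13×19, cost 13·5·19 = 1235; (A_2 × (A_3 × A_4)): 10×13 by 13×19 → 10×19, cost 10·13·19 = 2470; cumulative 3705; (A_1 × (A_2 × (A_3 × A_4))): 13×10 by 10×19 → 13×19, cost 13·10·19 = 2470; cumulative 6175; ((A_1 × (A_2 × (A_3 × A_4))) × A_5): 13×19 by 19×19 → 13×19, cost 13·19·19 = 4693; cumulative 10868. Total 10868.
Difference: |5875 − 10868| = 4993.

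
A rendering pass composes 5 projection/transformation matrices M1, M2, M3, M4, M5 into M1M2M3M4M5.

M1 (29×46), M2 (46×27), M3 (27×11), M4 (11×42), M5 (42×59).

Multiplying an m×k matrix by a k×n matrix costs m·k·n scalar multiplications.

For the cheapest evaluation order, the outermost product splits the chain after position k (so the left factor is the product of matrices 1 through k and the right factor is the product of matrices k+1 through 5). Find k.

3

Adjacent pairs: M1M2 = 29·46·27 = 36018; M2M3 = 46·27·11 = 13662; M3M4 = 27·11·42 = 12474; M4M5 = 11·42·59 = 27258.
Length 3: M1..M3: k=1: 0+13662+29·46·11=28336; k=2: 36018+0+29·27·11=44631 → min 28336 | M2..M4: k=2: 0+12474+46·27·42=64638; k=3: 13662+0+46·11·42=34914 → min 34914 | M3..M5: k=3: 0+27258+27·11·59=44781; k=4: 12474+0+27·42·59=79380 → min 44781.
Length 4: M1..M4: k=1: 0+34914+29·46·42=90942; k=2: 36018+12474+29·27·42=81378; k=3: 28336+0+29·11·42=41734 → min 41734 | M2..M5: k=2: 0+44781+46·27·59=118059; k=3: 13662+27258+46·11·59=70774; k=4: 34914+0+46·42·59=148902 → min 70774.
Top-level splits: k=1: (M1..M1)·(M2..M5) → 0+70774+29·46·59 = 149480; k=2: (M1..M2)·(M3..M5) → 36018+44781+29·27·59 = 126996; k=3: (M1..M3)·(M4..M5) → 28336+27258+29·11·59 = 74415; k=4: (M1..M4)·(M5..M5) → 41734+0+29·42·59 = 113596.
Best split is after M3, i.e. k = 3.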